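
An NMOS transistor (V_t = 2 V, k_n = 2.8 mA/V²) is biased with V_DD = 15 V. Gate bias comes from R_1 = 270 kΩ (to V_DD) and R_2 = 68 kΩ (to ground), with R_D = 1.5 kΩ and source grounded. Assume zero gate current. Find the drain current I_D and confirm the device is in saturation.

V_G = V_DD·R_2/(R_1+R_2) = 15×68/338 = 3.02 V. With the source grounded, V_GS = V_G = 3.02 V.
Assume saturation: I_D = (k_n/2)(V_GS − V_t)² = (2.8/2)×(3.02 − 2)² = 1.4×1.02² = 1.45 mA.
V_DS = V_DD − I_D·R_D = 15 − 1.45×1.5 = 12.8 V.
Saturation requires V_DS ≥ V_GS − V_t = 1.02 V; 12.8 ≥ 1.02 ✓.

I_D ≈ 1.5 mA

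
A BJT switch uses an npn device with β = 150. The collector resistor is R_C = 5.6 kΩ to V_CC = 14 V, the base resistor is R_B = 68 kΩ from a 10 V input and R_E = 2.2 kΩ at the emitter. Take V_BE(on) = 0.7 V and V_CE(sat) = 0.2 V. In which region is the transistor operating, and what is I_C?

Assume active: I_B = (10 − 0.7)/(68 + 151×2.2) = 0.0232 mA, I_C = β·I_B = 3.49 mA.
Then V_CE = 14 − 3.49×5.6 − 3.51×2.2 = -13.2 V < 0.2 V — the active assumption fails.
Re-solve with V_CE = 0.2 V. KCL at the emitter: V_E/R_E = (V_BB−0.7−V_E)/R_B + (V_CC−0.2−V_E)/R_C, giving V_E = 4.02 V.
I_C = (V_CC − 0.2 − V_E)/R_C = (13.8 − 4.02)/5.6 = 1.75 mA.
Check: I_B = (9.3 − 4.02)/68 = 0.0777 mA, and β·I_B = 11.7 mA > I_C, confirming saturation.

saturation; I_C ≈ 1.7 mA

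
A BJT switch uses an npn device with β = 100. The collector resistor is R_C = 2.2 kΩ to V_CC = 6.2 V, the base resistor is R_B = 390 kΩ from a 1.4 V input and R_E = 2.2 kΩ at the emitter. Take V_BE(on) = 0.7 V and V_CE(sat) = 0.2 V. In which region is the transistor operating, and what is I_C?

active; I_C ≈ 0.11 mA

Assume active. Base-emitter loop: I_B = (V_BB − V_BE)/(R_B + (β+1)R_E) = (1.4 − 0.7)/(390 + 101×2.2) = 0.00114 mA.
I_C = β·I_B = 100×0.00114 = 0.114 mA.
V_CE = V_CC − I_C·R_C − I_E·R_E = 6.2 − 0.114×2.2 − 0.115×2.2 = 5.69 V > V_CE(sat), so the active-region assumption holds.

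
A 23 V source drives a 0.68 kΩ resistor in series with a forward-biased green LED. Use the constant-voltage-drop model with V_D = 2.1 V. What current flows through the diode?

KVL around the loop: 23 = V_D + I·R = 2.1 + I × 0.68 kΩ.
So I = (23 − 2.1) / 0.68 kΩ = 20.9 / 0.68 = 30.7 mA.

I ≈ 31 mA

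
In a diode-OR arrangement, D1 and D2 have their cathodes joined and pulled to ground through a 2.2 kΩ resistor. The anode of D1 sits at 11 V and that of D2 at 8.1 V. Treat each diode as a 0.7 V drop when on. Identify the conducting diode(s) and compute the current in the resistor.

Assume both conduct. Then node N would need to be at both 11−0.7 = 10.3 V and 8.1−0.7 = 7.4 V, which is impossible.
Assume only D1 conducts: V_N = 11 − 0.7 = 10.3 V, so I_R = 10.3/2.2 = 4.68 mA.
Check D2: its anode-to-cathode voltage is 8.1 − 10.3 = -2.2 V < 0.7 V, so it is off. The assumption is consistent.

Only D1 conducts; I_R ≈ 4.7 mA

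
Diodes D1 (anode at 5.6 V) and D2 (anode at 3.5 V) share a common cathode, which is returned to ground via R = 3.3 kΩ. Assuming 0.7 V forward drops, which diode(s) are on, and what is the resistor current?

Only D1 conducts; I_R ≈ 1.5 mA

Assume both conduct. Then node N would need to be at both 5.6−0.7 = 4.9 V and 3.5−0.7 = 2.8 V, which is impossible.
Assume only D1 conducts: V_N = 5.6 − 0.7 = 4.9 V, so I_R = 4.9/3.3 = 1.48 mA.
Check D2: its anode-to-cathode voltage is 3.5 − 4.9 = -1.4 V < 0.7 V, so it is off. The assumption is consistent.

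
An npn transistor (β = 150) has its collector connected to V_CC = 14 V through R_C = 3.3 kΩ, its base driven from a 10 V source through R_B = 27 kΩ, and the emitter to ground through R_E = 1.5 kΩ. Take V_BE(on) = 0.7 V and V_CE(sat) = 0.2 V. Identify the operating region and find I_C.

Assume active: I_B = (10 − 0.7)/(27 + 151×1.5) = 0.0367 mA, I_C = β·I_B = 5.5 mA.
Then V_CE = 14 − 5.5×3.3 − 5.54×1.5 = -12.5 V < 0.2 V — the active assumption fails.
Re-solve with V_CE = 0.2 V. KCL at the emitter: V_E/R_E = (V_BB−0.7−V_E)/R_B + (V_CC−0.2−V_E)/R_C, giving V_E = 4.5 V.
I_C = (V_CC − 0.2 − V_E)/R_C = (13.8 − 4.5)/3.3 = 2.82 mA.
Check: I_B = (9.3 − 4.5)/27 = 0.178 mA, and β·I_B = 26.7 mA > I_C, confirming saturation.

saturation; I_C ≈ 2.8 mA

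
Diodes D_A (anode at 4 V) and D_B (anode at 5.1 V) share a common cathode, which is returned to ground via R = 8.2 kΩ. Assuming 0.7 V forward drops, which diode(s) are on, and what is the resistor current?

Assume both conduct. Then node N would need to be at both 4−0.7 = 3.3 V and 5.1−0.7 = 4.4 V, which is impossible.
Assume only D_B conducts: V_N = 5.1 − 0.7 = 4.4 V, so I_R = 4.4/8.2 = 0.537 mA.
Check D_A: its anode-to-cathode voltage is 4 − 4.4 = -0.4 V < 0.7 V, so it is off. The assumption is consistent.

Only D_B conducts; I_R ≈ 0.54 mA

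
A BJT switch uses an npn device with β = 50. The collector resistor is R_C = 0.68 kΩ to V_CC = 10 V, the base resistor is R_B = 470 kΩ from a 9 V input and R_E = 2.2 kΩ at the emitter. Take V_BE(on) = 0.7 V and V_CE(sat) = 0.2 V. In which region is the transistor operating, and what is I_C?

active; I_C ≈ 0.71 mA

Assume active. Base-emitter loop: I_B = (V_BB − V_BE)/(R_B + (β+1)R_E) = (9 − 0.7)/(470 + 51×2.2) = 0.0143 mA.
I_C = β·I_B = 50×0.0143 = 0.713 mA.
V_CE = V_CC − I_C·R_C − I_E·R_E = 10 − 0.713×0.68 − 0.727×2.2 = 7.92 V > V_CE(sat), so the active-region assumption holds.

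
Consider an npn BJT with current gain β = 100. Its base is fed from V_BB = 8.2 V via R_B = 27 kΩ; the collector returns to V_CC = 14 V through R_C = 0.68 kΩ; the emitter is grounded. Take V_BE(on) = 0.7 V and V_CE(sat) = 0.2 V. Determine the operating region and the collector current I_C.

Assume active: I_B = (8.2 − 0.7)/27 = 0.278 mA, giving I_C = β·I_B = 27.8 mA.
But then V_CE = 14 − 27.8×0.68 = -4.89 V < V_CE(sat) = 0.2 V — impossible in the active region.
So the transistor is saturated. With V_CE = 0.2 V, I_C = (V_CC − 0.2)/R_C = 13.8/0.68 = 20.3 mA.
Check: β·I_B = 27.8 mA > I_C = 20.3 mA, confirming saturation.

saturation; I_C ≈ 20 mA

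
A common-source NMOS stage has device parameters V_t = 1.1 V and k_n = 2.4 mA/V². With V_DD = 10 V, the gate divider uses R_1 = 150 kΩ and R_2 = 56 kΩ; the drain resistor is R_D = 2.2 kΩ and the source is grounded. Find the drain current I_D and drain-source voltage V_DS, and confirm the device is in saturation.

I_D ≈ 3.1 mA, V_DS ≈ 3.1 V

V_G = V_DD·R_2/(R_1+R_2) = 10×56/206 = 2.72 V. With the source grounded, V_GS = V_G = 2.72 V.
Assume saturation: I_D = (k_n/2)(V_GS − V_t)² = (2.4/2)×(2.72 − 1.1)² = 1.2×1.62² = 3.14 mA.
V_DS = V_DD − I_D·R_D = 10 − 3.14×2.2 = 3.08 V.
Saturation requires V_DS ≥ V_GS − V_t = 1.62 V; 3.08 ≥ 1.62 ✓.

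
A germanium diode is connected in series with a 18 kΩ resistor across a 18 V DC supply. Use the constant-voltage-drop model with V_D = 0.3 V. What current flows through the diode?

I ≈ 0.98 mA

KVL around the loop: 18 = V_D + I·R = 0.3 + I × 18 kΩ.
So I = (18 − 0.3) / 18 kΩ = 17.7 / 18 = 0.983 mA.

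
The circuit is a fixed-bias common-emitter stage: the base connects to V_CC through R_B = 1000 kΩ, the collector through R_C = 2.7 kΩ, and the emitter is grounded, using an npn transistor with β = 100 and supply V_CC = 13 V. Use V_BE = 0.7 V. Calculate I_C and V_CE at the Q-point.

I_C ≈ 1.2 mA, V_CE ≈ 9.7 V

Base loop: V_CC = I_B·R_B + V_BE, so I_B = (13 − 0.7)/1000 kΩ = 0.0123 mA.
In the active region I_C = β·I_B = 100 × 0.0123 = 1.23 mA.
Collector loop: V_CE = V_CC − I_C·R_C = 13 − 1.23×2.7 = 9.68 V.
Since V_CE = 9.68 V > V_CE(sat) ≈ 0.2 V, the transistor is in the active region as assumed.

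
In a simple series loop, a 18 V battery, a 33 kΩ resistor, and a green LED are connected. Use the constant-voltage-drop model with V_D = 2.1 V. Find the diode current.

KVL around the loop: 18 = V_D + I·R = 2.1 + I × 33 kΩ.
So I = (18 − 2.1) / 33 kΩ = 15.9 / 33 = 0.482 mA.

I ≈ 0.48 mA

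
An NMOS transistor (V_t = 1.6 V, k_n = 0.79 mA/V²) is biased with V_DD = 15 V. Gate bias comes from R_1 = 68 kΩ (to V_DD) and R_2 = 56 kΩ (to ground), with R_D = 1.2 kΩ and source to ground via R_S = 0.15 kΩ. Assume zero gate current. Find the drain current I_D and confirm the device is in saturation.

I_D ≈ 6.8 mA

V_G = V_DD·R_2/(R_1+R_2) = 15×56/124 = 6.77 V.
Assume saturation: I_D = (k_n/2)(V_GS − V_t)² with V_GS = V_G − I_D·R_S = 6.77 − 0.15·I_D.
Substituting gives 0.00889·I_D² − 1.61·I_D + 10.6 = 0, with roots I_D = 6.81 or 175 mA.
The root I_D = 175 mA gives V_GS = -19.4 V ≤ V_t, so take I_D = 6.81 mA.
Then V_GS = 5.75 V and V_DS = V_DD − I_D(R_D+R_S) = 15 − 6.81×1.35 = 5.8 V.
Saturation requires V_DS ≥ V_GS − V_t = 4.15 V; 5.8 ≥ 4.15 ✓.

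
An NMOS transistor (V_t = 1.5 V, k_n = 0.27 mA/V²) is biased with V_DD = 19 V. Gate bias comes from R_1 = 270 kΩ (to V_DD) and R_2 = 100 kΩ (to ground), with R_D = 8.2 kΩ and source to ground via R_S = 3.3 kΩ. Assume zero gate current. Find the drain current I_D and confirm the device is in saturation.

I_D ≈ 0.51 mA

V_G = V_DD·R_2/(R_1+R_2) = 19×100/370 = 5.14 V.
Assume saturation: I_D = (k_n/2)(V_GS − V_t)² with V_GS = V_G − I_D·R_S = 5.14 − 3.3·I_D.
Substituting gives 1.47·I_D² − 4.24·I_D + 1.78 = 0, with roots I_D = 0.512 or 2.37 mA.
The root I_D = 2.37 mA gives V_GS = -2.69 V ≤ V_t, so take I_D = 0.512 mA.
Then V_GS = 3.45 V and V_DS = V_DD − I_D(R_D+R_S) = 19 − 0.512×11.5 = 13.1 V.
Saturation requires V_DS ≥ V_GS − V_t = 1.95 V; 13.1 ≥ 1.95 ✓.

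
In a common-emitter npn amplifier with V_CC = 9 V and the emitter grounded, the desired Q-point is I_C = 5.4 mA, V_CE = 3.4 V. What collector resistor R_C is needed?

Collector loop: V_CC = I_C·R_C + V_CE.
R_C = (V_CC − V_CE)/I_C = (9 − 3.4)/5.4 = 1.04 kΩ.

R_C ≈ 1 kΩ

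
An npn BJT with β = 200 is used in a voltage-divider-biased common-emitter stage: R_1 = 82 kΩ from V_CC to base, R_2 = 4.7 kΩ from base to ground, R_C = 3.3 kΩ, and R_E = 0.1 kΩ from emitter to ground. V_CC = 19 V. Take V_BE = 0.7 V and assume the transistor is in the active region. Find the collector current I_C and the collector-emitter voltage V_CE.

I_C ≈ 2.7 mA, V_CE ≈ 9.9 V

Thevenize the base divider: V_Th = V_CC·R_2/(R_1+R_2) = 19×4.7/86.7 = 1.03 V, R_Th = R_1‖R_2 = 4.45 kΩ.
Base-emitter loop: V_Th = I_B·R_Th + V_BE + (β+1)I_B·R_E, so I_B = (1.03 − 0.7) / (4.45 + 201×0.1) = 0.0134 mA.
I_C = β·I_B = 200×0.0134 = 2.69 mA, and I_E = (β+1)I_B = 2.7 mA.
V_CE = V_CC − I_C·R_C − I_E·R_E = 19 − 2.69×3.3 − 2.7×0.1 = 9.86 V.
V_CE = 9.86 V > 0.2 V confirms active-region operation.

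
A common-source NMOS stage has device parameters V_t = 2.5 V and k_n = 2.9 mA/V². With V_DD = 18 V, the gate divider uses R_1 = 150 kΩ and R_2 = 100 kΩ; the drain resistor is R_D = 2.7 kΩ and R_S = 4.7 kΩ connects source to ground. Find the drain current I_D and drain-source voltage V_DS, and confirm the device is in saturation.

I_D ≈ 0.84 mA, V_DS ≈ 12 V

V_G = V_DD·R_2/(R_1+R_2) = 18×100/250 = 7.2 V.
Assume saturation: I_D = (k_n/2)(V_GS − V_t)² with V_GS = V_G − I_D·R_S = 7.2 − 4.7·I_D.
Substituting gives 32·I_D² − 65.1·I_D + 32 = 0, with roots I_D = 0.838 or 1.19 mA.
The root I_D = 1.19 mA gives V_GS = 1.59 V ≤ V_t, so take I_D = 0.838 mA.
Then V_GS = 3.26 V and V_DS = V_DD − I_D(R_D+R_S) = 18 − 0.838×7.4 = 11.8 V.
Saturation requires V_DS ≥ V_GS − V_t = 0.76 V; 11.8 ≥ 0.76 ✓.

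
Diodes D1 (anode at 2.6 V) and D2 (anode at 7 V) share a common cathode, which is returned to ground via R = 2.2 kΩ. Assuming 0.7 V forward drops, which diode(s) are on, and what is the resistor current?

Only D2 conducts; I_R ≈ 2.9 mA

Assume both conduct. Then node N would need to be at both 2.6−0.7 = 1.9 V and 7−0.7 = 6.3 V, which is impossible.
Assume only D2 conducts: V_N = 7 − 0.7 = 6.3 V, so I_R = 6.3/2.2 = 2.86 mA.
Check D1: its anode-to-cathode voltage is 2.6 − 6.3 = -3.7 V < 0.7 V, so it is off. The assumption is consistent.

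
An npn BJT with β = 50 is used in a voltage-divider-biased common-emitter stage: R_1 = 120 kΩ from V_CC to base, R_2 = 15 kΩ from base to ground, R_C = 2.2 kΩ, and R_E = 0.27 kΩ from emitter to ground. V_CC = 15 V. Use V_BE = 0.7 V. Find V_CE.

Thevenize the base divider: V_Th = V_CC·R_2/(R_1+R_2) = 15×15/135 = 1.67 V, R_Th = R_1‖R_2 = 13.3 kΩ.
Base-emitter loop: V_Th = I_B·R_Th + V_BE + (β+1)I_B·R_E, so I_B = (1.67 − 0.7) / (13.3 + 51×0.27) = 0.0357 mA.
I_C = β·I_B = 50×0.0357 = 1.78 mA, and I_E = (β+1)I_B = 1.82 mA.
V_CE = V_CC − I_C·R_C − I_E·R_E = 15 − 1.78×2.2 − 1.82×0.27 = 10.6 V.
V_CE = 10.6 V > 0.2 V confirms active-region operation.

V_CE ≈ 11 V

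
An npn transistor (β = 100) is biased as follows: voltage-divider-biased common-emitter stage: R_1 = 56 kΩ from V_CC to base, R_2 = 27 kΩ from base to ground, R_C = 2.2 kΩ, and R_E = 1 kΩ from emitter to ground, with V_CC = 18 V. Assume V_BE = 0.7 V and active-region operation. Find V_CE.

Thevenize the base divider: V_Th = V_CC·R_2/(R_1+R_2) = 18×27/83 = 5.86 V, R_Th = R_1‖R_2 = 18.2 kΩ.
Base-emitter loop: V_Th = I_B·R_Th + V_BE + (β+1)I_B·R_E, so I_B = (5.86 − 0.7) / (18.2 + 101×1) = 0.0432 mA.
I_C = β·I_B = 100×0.0432 = 4.32 mA, and I_E = (β+1)I_B = 4.37 mA.
V_CE = V_CC − I_C·R_C − I_E·R_E = 18 − 4.32×2.2 − 4.37×1 = 4.12 V.
V_CE = 4.12 V > 0.2 V confirms active-region operation.

V_CE ≈ 4.1 V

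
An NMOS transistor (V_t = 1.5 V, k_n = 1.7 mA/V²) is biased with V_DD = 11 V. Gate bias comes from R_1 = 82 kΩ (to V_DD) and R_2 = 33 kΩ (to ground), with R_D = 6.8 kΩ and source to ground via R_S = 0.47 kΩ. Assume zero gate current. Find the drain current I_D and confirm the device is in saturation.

I_D ≈ 1.1 mA

V_G = V_DD·R_2/(R_1+R_2) = 11×33/115 = 3.16 V.
Assume saturation: I_D = (k_n/2)(V_GS − V_t)² with V_GS = V_G − I_D·R_S = 3.16 − 0.47·I_D.
Substituting gives 0.188·I_D² − 2.32·I_D + 2.33 = 0, with roots I_D = 1.1 or 11.3 mA.
The root I_D = 11.3 mA gives V_GS = -2.14 V ≤ V_t, so take I_D = 1.1 mA.
Then V_GS = 2.64 V and V_DS = V_DD − I_D(R_D+R_S) = 11 − 1.1×7.27 = 2.99 V.
Saturation requires V_DS ≥ V_GS − V_t = 1.14 V; 2.99 ≥ 1.14 ✓.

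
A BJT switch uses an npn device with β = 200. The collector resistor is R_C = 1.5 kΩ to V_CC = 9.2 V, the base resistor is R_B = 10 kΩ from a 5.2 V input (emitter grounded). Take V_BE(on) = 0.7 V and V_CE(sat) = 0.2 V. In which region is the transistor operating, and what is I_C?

Assume active: I_B = (5.2 − 0.7)/10 = 0.45 mA, giving I_C = β·I_B = 90 mA.
But then V_CE = 9.2 − 90×1.5 = -126 V < V_CE(sat) = 0.2 V — impossible in the active region.
So the transistor is saturated. With V_CE = 0.2 V, I_C = (V_CC − 0.2)/R_C = 9/1.5 = 6 mA.
Check: β·I_B = 90 mA > I_C = 6 mA, confirming saturation.

saturation; I_C ≈ 6 mA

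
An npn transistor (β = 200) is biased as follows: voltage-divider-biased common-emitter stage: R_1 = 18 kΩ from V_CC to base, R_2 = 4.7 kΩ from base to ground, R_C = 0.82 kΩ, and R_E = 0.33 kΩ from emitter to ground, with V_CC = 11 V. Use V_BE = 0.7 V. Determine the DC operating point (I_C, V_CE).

I_C ≈ 4.5 mA, V_CE ≈ 5.8 V

Thevenize the base divider: V_Th = V_CC·R_2/(R_1+R_2) = 11×4.7/22.7 = 2.28 V, R_Th = R_1‖R_2 = 3.73 kΩ.
Base-emitter loop: V_Th = I_B·R_Th + V_BE + (β+1)I_B·R_E, so I_B = (2.28 − 0.7) / (3.73 + 201×0.33) = 0.0225 mA.
I_C = β·I_B = 200×0.0225 = 4.5 mA, and I_E = (β+1)I_B = 4.53 mA.
V_CE = V_CC − I_C·R_C − I_E·R_E = 11 − 4.5×0.82 − 4.53×0.33 = 5.81 V.
V_CE = 5.81 V > 0.2 V confirms active-region operation.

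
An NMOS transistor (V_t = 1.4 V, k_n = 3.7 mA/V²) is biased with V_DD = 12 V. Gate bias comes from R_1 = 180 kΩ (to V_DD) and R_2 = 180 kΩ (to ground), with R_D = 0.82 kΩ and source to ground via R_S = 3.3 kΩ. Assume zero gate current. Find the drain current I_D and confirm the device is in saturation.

V_G = V_DD·R_2/(R_1+R_2) = 12×180/360 = 6 V.
Assume saturation: I_D = (k_n/2)(V_GS − V_t)² with V_GS = V_G − I_D·R_S = 6 − 3.3·I_D.
Substituting gives 20.1·I_D² − 57.2·I_D + 39.1 = 0, with roots I_D = 1.15 or 1.68 mA.
The root I_D = 1.68 mA gives V_GS = 0.446 V ≤ V_t, so take I_D = 1.15 mA.
Then V_GS = 2.19 V and V_DS = V_DD − I_D(R_D+R_S) = 12 − 1.15×4.12 = 7.24 V.
Saturation requires V_DS ≥ V_GS − V_t = 0.79 V; 7.24 ≥ 0.79 ✓.

I_D ≈ 1.2 mA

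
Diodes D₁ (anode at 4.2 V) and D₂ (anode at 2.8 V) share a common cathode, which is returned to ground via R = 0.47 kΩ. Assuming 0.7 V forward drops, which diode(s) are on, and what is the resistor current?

Assume both conduct. Then node N would need to be at both 4.2−0.7 = 3.5 V and 2.8−0.7 = 2.1 V, which is impossible.
Assume only D₁ conducts: V_N = 4.2 − 0.7 = 3.5 V, so I_R = 3.5/0.47 = 7.45 mA.
Check D₂: its anode-to-cathode voltage is 2.8 − 3.5 = -0.7 V < 0.7 V, so it is off. The assumption is consistent.

Only D₁ conducts; I_R ≈ 7.4 mA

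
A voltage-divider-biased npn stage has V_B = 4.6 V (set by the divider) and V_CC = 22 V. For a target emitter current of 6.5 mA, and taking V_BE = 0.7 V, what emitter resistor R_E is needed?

R_E ≈ 0.6 kΩ

V_E = V_B − V_BE = 4.6 − 0.7 = 3.9 V.
R_E = V_E / I_E = 3.9 / 6.5 = 0.6 kΩ.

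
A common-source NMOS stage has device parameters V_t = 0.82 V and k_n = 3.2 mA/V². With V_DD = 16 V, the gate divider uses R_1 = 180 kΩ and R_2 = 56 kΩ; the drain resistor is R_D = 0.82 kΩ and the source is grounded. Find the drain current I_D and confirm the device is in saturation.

V_G = V_DD·R_2/(R_1+R_2) = 16×56/236 = 3.8 V. With the source grounded, V_GS = V_G = 3.8 V.
Assume saturation: I_D = (k_n/2)(V_GS − V_t)² = (3.2/2)×(3.8 − 0.82)² = 1.6×2.98² = 14.2 mA.
V_DS = V_DD − I_D·R_D = 16 − 14.2×0.82 = 4.38 V.
Saturation requires V_DS ≥ V_GS − V_t = 2.98 V; 4.38 ≥ 2.98 ✓.

I_D ≈ 14 mA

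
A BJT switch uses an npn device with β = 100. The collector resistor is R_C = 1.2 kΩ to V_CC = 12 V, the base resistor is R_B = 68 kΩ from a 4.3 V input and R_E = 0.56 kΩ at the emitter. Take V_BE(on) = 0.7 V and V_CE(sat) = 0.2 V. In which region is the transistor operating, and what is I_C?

active; I_C ≈ 2.9 mA

Assume active. Base-emitter loop: I_B = (V_BB − V_BE)/(R_B + (β+1)R_E) = (4.3 − 0.7)/(68 + 101×0.56) = 0.0289 mA.
I_C = β·I_B = 100×0.0289 = 2.89 mA.
V_CE = V_CC − I_C·R_C − I_E·R_E = 12 − 2.89×1.2 − 2.92×0.56 = 6.9 V > V_CE(sat), so the active-region assumption holds.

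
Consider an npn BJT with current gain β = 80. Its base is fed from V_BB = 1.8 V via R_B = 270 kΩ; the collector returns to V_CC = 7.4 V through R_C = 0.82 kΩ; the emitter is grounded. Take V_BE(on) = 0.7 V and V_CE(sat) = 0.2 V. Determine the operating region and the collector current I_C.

Assume active. Base-emitter loop: I_B = (V_BB − V_BE)/R_B = (1.8 − 0.7)/270 = 0.00407 mA.
I_C = β·I_B = 80×0.00407 = 0.326 mA.
V_CE = V_CC − I_C·R_C = 7.4 − 0.326×0.82 = 7.13 V > V_CE(sat), so the active-region assumption holds.

active; I_C ≈ 0.33 mA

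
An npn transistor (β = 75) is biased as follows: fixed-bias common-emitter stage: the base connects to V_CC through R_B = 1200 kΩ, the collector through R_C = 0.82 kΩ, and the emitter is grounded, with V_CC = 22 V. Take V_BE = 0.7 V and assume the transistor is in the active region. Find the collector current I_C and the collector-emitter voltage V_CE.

Base loop: V_CC = I_B·R_B + V_BE, so I_B = (22 − 0.7)/1200 kΩ = 0.0178 mA.
In the active region I_C = β·I_B = 75 × 0.0178 = 1.33 mA.
Collector loop: V_CE = V_CC − I_C·R_C = 22 − 1.33×0.82 = 20.9 V.
Since V_CE = 20.9 V > V_CE(sat) ≈ 0.2 V, the transistor is in the active region as assumed.

I_C ≈ 1.3 mA, V_CE ≈ 21 V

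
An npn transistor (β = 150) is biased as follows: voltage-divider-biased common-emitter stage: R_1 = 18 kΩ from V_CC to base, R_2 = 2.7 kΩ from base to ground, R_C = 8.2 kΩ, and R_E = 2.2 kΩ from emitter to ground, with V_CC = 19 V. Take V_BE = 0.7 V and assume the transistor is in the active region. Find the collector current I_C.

I_C ≈ 0.8 mA

Thevenize the base divider: V_Th = V_CC·R_2/(R_1+R_2) = 19×2.7/20.7 = 2.48 V, R_Th = R_1‖R_2 = 2.35 kΩ.
Base-emitter loop: V_Th = I_B·R_Th + V_BE + (β+1)I_B·R_E, so I_B = (2.48 − 0.7) / (2.35 + 151×2.2) = 0.00532 mA.
I_C = β·I_B = 150×0.00532 = 0.797 mA, and I_E = (β+1)I_B = 0.803 mA.
V_CE = V_CC − I_C·R_C − I_E·R_E = 19 − 0.797×8.2 − 0.803×2.2 = 10.7 V.
V_CE = 10.7 V > 0.2 V confirms active-region operation.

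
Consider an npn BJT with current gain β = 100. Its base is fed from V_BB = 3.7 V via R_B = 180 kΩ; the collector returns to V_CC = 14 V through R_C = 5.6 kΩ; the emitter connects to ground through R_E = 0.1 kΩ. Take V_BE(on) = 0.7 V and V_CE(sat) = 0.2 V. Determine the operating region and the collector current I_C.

Assume active. Base-emitter loop: I_B = (V_BB − V_BE)/(R_B + (β+1)R_E) = (3.7 − 0.7)/(180 + 101×0.1) = 0.0158 mA.
I_C = β·I_B = 100×0.0158 = 1.58 mA.
V_CE = V_CC − I_C·R_C − I_E·R_E = 14 − 1.58×5.6 − 1.59×0.1 = 5 V > V_CE(sat), so the active-region assumption holds.

active; I_C ≈ 1.6 mA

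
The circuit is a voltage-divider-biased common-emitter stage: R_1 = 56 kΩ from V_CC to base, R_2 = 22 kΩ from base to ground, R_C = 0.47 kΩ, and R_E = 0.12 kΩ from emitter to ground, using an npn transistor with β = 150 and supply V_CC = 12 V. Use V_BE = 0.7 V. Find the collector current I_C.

Thevenize the base divider: V_Th = V_CC·R_2/(R_1+R_2) = 12×22/78 = 3.38 V, R_Th = R_1‖R_2 = 15.8 kΩ.
Base-emitter loop: V_Th = I_B·R_Th + V_BE + (β+1)I_B·R_E, so I_B = (3.38 − 0.7) / (15.8 + 151×0.12) = 0.0792 mA.
I_C = β·I_B = 150×0.0792 = 11.9 mA, and I_E = (β+1)I_B = 12 mA.
V_CE = V_CC − I_C·R_C − I_E·R_E = 12 − 11.9×0.47 − 12×0.12 = 4.99 V.
V_CE = 4.99 V > 0.2 V confirms active-region operation.

I_C ≈ 12 mA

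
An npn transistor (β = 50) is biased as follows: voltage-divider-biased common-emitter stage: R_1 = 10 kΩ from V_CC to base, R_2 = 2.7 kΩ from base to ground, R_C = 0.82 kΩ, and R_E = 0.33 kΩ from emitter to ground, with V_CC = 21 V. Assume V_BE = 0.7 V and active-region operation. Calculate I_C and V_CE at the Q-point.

I_C ≈ 9.9 mA, V_CE ≈ 9.5 V

Thevenize the base divider: V_Th = V_CC·R_2/(R_1+R_2) = 21×2.7/12.7 = 4.46 V, R_Th = R_1‖R_2 = 2.13 kΩ.
Base-emitter loop: V_Th = I_B·R_Th + V_BE + (β+1)I_B·R_E, so I_B = (4.46 − 0.7) / (2.13 + 51×0.33) = 0.199 mA.
I_C = β·I_B = 50×0.199 = 9.93 mA, and I_E = (β+1)I_B = 10.1 mA.
V_CE = V_CC − I_C·R_C − I_E·R_E = 21 − 9.93×0.82 − 10.1×0.33 = 9.52 V.
V_CE = 9.52 V > 0.2 V confirms active-region operation.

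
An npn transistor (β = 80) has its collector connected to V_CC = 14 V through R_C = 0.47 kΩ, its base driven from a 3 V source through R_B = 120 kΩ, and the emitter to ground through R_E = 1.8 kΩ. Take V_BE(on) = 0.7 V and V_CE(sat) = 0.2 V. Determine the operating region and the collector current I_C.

Assume active. Base-emitter loop: I_B = (V_BB − V_BE)/(R_B + (β+1)R_E) = (3 − 0.7)/(120 + 81×1.8) = 0.00865 mA.
I_C = β·I_B = 80×0.00865 = 0.692 mA.
V_CE = V_CC − I_C·R_C − I_E·R_E = 14 − 0.692×0.47 − 0.701×1.8 = 12.4 V > V_CE(sat), so the active-region assumption holds.

active; I_C ≈ 0.69 mA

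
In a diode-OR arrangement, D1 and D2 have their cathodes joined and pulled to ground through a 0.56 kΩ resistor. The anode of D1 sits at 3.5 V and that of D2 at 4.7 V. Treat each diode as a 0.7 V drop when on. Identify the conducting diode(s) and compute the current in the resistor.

Assume both conduct. Then node N would need to be at both 3.5−0.7 = 2.8 V and 4.7−0.7 = 4 V, which is impossible.
Assume only D2 conducts: V_N = 4.7 − 0.7 = 4 V, so I_R = 4/0.56 = 7.14 mA.
Check D1: its anode-to-cathode voltage is 3.5 − 4 = -0.5 V < 0.7 V, so it is off. The assumption is consistent.

Only D2 conducts; I_R ≈ 7.1 mA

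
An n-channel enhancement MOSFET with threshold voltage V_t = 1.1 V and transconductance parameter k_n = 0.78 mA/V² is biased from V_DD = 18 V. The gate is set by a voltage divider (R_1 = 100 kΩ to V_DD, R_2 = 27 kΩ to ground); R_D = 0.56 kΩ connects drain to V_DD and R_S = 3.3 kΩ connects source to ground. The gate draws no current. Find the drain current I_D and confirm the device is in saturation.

I_D ≈ 0.49 mA

V_G = V_DD·R_2/(R_1+R_2) = 18×27/127 = 3.83 V.
Assume saturation: I_D = (k_n/2)(V_GS − V_t)² with V_GS = V_G − I_D·R_S = 3.83 − 3.3·I_D.
Substituting gives 4.25·I_D² − 8.02·I_D + 2.9 = 0, with roots I_D = 0.487 or 1.4 mA.
The root I_D = 1.4 mA gives V_GS = -0.795 V ≤ V_t, so take I_D = 0.487 mA.
Then V_GS = 2.22 V and V_DS = V_DD − I_D(R_D+R_S) = 18 − 0.487×3.86 = 16.1 V.
Saturation requires V_DS ≥ V_GS − V_t = 1.12 V; 16.1 ≥ 1.12 ✓.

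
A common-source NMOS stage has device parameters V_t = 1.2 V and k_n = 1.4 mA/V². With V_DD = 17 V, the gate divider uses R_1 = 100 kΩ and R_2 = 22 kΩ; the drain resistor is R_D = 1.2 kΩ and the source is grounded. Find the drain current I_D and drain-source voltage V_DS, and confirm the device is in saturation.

I_D ≈ 2.4 mA, V_DS ≈ 14 V

V_G = V_DD·R_2/(R_1+R_2) = 17×22/122 = 3.07 V. With the source grounded, V_GS = V_G = 3.07 V.
Assume saturation: I_D = (k_n/2)(V_GS − V_t)² = (1.4/2)×(3.07 − 1.2)² = 0.7×1.87² = 2.44 mA.
V_DS = V_DD − I_D·R_D = 17 − 2.44×1.2 = 14.1 V.
Saturation requires V_DS ≥ V_GS − V_t = 1.87 V; 14.1 ≥ 1.87 ✓.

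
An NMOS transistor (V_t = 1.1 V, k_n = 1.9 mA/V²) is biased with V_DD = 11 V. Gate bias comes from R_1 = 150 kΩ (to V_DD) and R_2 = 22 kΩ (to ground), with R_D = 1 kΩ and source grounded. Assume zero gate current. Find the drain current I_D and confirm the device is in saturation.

I_D ≈ 0.09 mA

V_G = V_DD·R_2/(R_1+R_2) = 11×22/172 = 1.41 V. With the source grounded, V_GS = V_G = 1.41 V.
Assume saturation: I_D = (k_n/2)(V_GS − V_t)² = (1.9/2)×(1.41 − 1.1)² = 0.95×0.307² = 0.0895 mA.
V_DS = V_DD − I_D·R_D = 11 − 0.0895×1 = 10.9 V.
Saturation requires V_DS ≥ V_GS − V_t = 0.307 V; 10.9 ≥ 0.307 ✓.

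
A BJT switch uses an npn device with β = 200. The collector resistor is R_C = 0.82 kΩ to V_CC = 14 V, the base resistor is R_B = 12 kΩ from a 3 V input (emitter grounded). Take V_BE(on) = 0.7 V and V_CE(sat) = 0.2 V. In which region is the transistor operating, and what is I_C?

saturation; I_C ≈ 17 mA

Assume active: I_B = (3 − 0.7)/12 = 0.192 mA, giving I_C = β·I_B = 38.3 mA.
But then V_CE = 14 − 38.3×0.82 = -17.4 V < V_CE(sat) = 0.2 V — impossible in the active region.
So the transistor is saturated. With V_CE = 0.2 V, I_C = (V_CC − 0.2)/R_C = 13.8/0.82 = 16.8 mA.
Check: β·I_B = 38.3 mA > I_C = 16.8 mA, confirming saturation.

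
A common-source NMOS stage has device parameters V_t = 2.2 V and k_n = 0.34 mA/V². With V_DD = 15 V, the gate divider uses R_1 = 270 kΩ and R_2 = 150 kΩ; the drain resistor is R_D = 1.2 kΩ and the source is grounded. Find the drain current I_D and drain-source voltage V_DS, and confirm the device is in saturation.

I_D ≈ 1.7 mA, V_DS ≈ 13 V

V_G = V_DD·R_2/(R_1+R_2) = 15×150/420 = 5.36 V. With the source grounded, V_GS = V_G = 5.36 V.
Assume saturation: I_D = (k_n/2)(V_GS − V_t)² = (0.34/2)×(5.36 − 2.2)² = 0.17×3.16² = 1.69 mA.
V_DS = V_DD − I_D·R_D = 15 − 1.69×1.2 = 13 V.
Saturation requires V_DS ≥ V_GS − V_t = 3.16 V; 13 ≥ 3.16 ✓.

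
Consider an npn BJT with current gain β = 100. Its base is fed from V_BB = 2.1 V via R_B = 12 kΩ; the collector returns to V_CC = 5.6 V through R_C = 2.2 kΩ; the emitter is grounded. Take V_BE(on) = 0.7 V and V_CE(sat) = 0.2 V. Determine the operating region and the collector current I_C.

Assume active: I_B = (2.1 − 0.7)/12 = 0.117 mA, giving I_C = β·I_B = 11.7 mA.
But then V_CE = 5.6 − 11.7×2.2 = -20.1 V < V_CE(sat) = 0.2 V — impossible in the active region.
So the transistor is saturated. With V_CE = 0.2 V, I_C = (V_CC − 0.2)/R_C = 5.4/2.2 = 2.45 mA.
Check: β·I_B = 11.7 mA > I_C = 2.45 mA, confirming saturation.

saturation; I_C ≈ 2.5 mA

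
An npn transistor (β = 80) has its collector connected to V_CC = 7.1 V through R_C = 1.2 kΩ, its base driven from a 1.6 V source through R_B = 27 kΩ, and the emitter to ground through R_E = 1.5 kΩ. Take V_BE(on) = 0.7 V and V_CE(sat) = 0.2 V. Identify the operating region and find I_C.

Assume active. Base-emitter loop: I_B = (V_BB − V_BE)/(R_B + (β+1)R_E) = (1.6 − 0.7)/(27 + 81×1.5) = 0.00606 mA.
I_C = β·I_B = 80×0.00606 = 0.485 mA.
V_CE = V_CC − I_C·R_C − I_E·R_E = 7.1 − 0.485×1.2 − 0.491×1.5 = 5.78 V > V_CE(sat), so the active-region assumption holds.

active; I_C ≈ 0.48 mA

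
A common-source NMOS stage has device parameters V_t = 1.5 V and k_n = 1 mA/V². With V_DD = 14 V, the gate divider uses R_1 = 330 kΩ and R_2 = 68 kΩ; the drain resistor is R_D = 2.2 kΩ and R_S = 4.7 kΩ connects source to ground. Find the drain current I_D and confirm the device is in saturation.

I_D ≈ 0.096 mA

V_G = V_DD·R_2/(R_1+R_2) = 14×68/398 = 2.39 V.
Assume saturation: I_D = (k_n/2)(V_GS − V_t)² with V_GS = V_G − I_D·R_S = 2.39 − 4.7·I_D.
Substituting gives 11·I_D² − 5.19·I_D + 0.398 = 0, with roots I_D = 0.0964 or 0.374 mA.
The root I_D = 0.374 mA gives V_GS = 0.635 V ≤ V_t, so take I_D = 0.0964 mA.
Then V_GS = 1.94 V and V_DS = V_DD − I_D(R_D+R_S) = 14 − 0.0964×6.9 = 13.3 V.
Saturation requires V_DS ≥ V_GS − V_t = 0.439 V; 13.3 ≥ 0.439 ✓.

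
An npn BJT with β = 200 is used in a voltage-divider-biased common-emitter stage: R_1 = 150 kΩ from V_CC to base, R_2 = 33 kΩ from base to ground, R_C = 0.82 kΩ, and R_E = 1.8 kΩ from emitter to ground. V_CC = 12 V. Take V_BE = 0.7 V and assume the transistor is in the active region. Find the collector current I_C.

I_C ≈ 0.75 mA

Thevenize the base divider: V_Th = V_CC·R_2/(R_1+R_2) = 12×33/183 = 2.16 V, R_Th = R_1‖R_2 = 27 kΩ.
Base-emitter loop: V_Th = I_B·R_Th + V_BE + (β+1)I_B·R_E, so I_B = (2.16 − 0.7) / (27 + 201×1.8) = 0.00376 mA.
I_C = β·I_B = 200×0.00376 = 0.753 mA, and I_E = (β+1)I_B = 0.757 mA.
V_CE = V_CC − I_C·R_C − I_E·R_E = 12 − 0.753×0.82 − 0.757×1.8 = 10 V.
V_CE = 10 V > 0.2 V confirms active-region operation.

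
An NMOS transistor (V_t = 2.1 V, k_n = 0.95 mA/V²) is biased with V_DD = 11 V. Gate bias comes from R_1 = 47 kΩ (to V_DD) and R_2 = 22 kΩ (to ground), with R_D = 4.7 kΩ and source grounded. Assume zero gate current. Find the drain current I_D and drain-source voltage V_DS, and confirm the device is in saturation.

V_G = V_DD·R_2/(R_1+R_2) = 11×22/69 = 3.51 V. With the source grounded, V_GS = V_G = 3.51 V.
Assume saturation: I_D = (k_n/2)(V_GS − V_t)² = (0.95/2)×(3.51 − 2.1)² = 0.475×1.41² = 0.941 mA.
V_DS = V_DD − I_D·R_D = 11 − 0.941×4.7 = 6.58 V.
Saturation requires V_DS ≥ V_GS − V_t = 1.41 V; 6.58 ≥ 1.41 ✓.

I_D ≈ 0.94 mA, V_DS ≈ 6.6 V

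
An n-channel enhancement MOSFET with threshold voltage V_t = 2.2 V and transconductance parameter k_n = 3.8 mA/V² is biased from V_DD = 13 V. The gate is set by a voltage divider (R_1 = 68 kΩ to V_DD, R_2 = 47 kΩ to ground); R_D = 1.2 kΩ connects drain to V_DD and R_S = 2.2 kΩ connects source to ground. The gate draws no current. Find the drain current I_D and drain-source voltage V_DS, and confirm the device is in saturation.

I_D ≈ 1.1 mA, V_DS ≈ 9.4 V

V_G = V_DD·R_2/(R_1+R_2) = 13×47/115 = 5.31 V.
Assume saturation: I_D = (k_n/2)(V_GS − V_t)² with V_GS = V_G − I_D·R_S = 5.31 − 2.2·I_D.
Substituting gives 9.2·I_D² − 27·I_D + 18.4 = 0, with roots I_D = 1.07 or 1.87 mA.
The root I_D = 1.87 mA gives V_GS = 1.21 V ≤ V_t, so take I_D = 1.07 mA.
Then V_GS = 2.95 V and V_DS = V_DD − I_D(R_D+R_S) = 13 − 1.07×3.4 = 9.35 V.
Saturation requires V_DS ≥ V_GS − V_t = 0.752 V; 9.35 ≥ 0.752 ✓.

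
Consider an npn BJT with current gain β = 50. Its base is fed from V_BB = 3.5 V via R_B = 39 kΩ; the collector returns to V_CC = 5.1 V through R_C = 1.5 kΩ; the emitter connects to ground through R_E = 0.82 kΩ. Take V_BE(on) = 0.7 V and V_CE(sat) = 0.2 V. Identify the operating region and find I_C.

Assume active. Base-emitter loop: I_B = (V_BB − V_BE)/(R_B + (β+1)R_E) = (3.5 − 0.7)/(39 + 51×0.82) = 0.0346 mA.
I_C = β·I_B = 50×0.0346 = 1.73 mA.
V_CE = V_CC − I_C·R_C − I_E·R_E = 5.1 − 1.73×1.5 − 1.77×0.82 = 1.05 V > V_CE(sat), so the active-region assumption holds.

active; I_C ≈ 1.7 mA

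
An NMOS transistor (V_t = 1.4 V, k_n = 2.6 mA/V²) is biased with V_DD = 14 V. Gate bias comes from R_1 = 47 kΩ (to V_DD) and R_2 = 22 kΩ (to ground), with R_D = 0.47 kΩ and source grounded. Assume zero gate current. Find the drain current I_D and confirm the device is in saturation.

I_D ≈ 12 mA

V_G = V_DD·R_2/(R_1+R_2) = 14×22/69 = 4.46 V. With the source grounded, V_GS = V_G = 4.46 V.
Assume saturation: I_D = (k_n/2)(V_GS − V_t)² = (2.6/2)×(4.46 − 1.4)² = 1.3×3.06² = 12.2 mA.
V_DS = V_DD − I_D·R_D = 14 − 12.2×0.47 = 8.26 V.
Saturation requires V_DS ≥ V_GS − V_t = 3.06 V; 8.26 ≥ 3.06 ✓.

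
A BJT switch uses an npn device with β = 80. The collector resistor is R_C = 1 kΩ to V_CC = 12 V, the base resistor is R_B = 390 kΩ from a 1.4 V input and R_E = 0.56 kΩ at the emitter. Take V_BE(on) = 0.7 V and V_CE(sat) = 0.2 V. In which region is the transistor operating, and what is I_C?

active; I_C ≈ 0.13 mA

Assume active. Base-emitter loop: I_B = (V_BB − V_BE)/(R_B + (β+1)R_E) = (1.4 − 0.7)/(390 + 81×0.56) = 0.00161 mA.
I_C = β·I_B = 80×0.00161 = 0.129 mA.
V_CE = V_CC − I_C·R_C − I_E·R_E = 12 − 0.129×1 − 0.13×0.56 = 11.8 V > V_CE(sat), so the active-region assumption holds.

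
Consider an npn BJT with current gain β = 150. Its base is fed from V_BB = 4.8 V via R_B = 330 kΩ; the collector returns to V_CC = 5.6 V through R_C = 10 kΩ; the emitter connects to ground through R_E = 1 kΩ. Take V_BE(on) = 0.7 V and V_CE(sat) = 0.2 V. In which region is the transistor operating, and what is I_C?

saturation; I_C ≈ 0.49 mA

Assume active: I_B = (4.8 − 0.7)/(330 + 151×1) = 0.00852 mA, I_C = β·I_B = 1.28 mA.
Then V_CE = 5.6 − 1.28×10 − 1.29×1 = -8.47 V < 0.2 V — the active assumption fails.
Re-solve with V_CE = 0.2 V. KCL at the emitter: V_E/R_E = (V_BB−0.7−V_E)/R_B + (V_CC−0.2−V_E)/R_C, giving V_E = 0.501 V.
I_C = (V_CC − 0.2 − V_E)/R_C = (5.4 − 0.501)/10 = 0.49 mA.
Check: I_B = (4.1 − 0.501)/330 = 0.0109 mA, and β·I_B = 1.64 mA > I_C, confirming saturation.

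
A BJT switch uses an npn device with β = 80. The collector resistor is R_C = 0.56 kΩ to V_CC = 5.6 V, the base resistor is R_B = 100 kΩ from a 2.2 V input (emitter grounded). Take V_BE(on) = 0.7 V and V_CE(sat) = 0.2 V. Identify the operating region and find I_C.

Assume active. Base-emitter loop: I_B = (V_BB − V_BE)/R_B = (2.2 − 0.7)/100 = 0.015 mA.
I_C = β·I_B = 80×0.015 = 1.2 mA.
V_CE = V_CC − I_C·R_C = 5.6 − 1.2×0.56 = 4.93 V > V_CE(sat), so the active-region assumption holds.

active; I_C ≈ 1.2 mA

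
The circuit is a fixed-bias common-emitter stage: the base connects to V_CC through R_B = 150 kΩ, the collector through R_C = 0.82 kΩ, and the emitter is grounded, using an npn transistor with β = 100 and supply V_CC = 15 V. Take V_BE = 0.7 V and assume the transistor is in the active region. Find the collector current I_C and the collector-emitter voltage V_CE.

I_C ≈ 9.5 mA, V_CE ≈ 7.2 V

Base loop: V_CC = I_B·R_B + V_BE, so I_B = (15 − 0.7)/150 kΩ = 0.0953 mA.
In the active region I_C = β·I_B = 100 × 0.0953 = 9.53 mA.
Collector loop: V_CE = V_CC − I_C·R_C = 15 − 9.53×0.82 = 7.18 V.
Since V_CE = 7.18 V > V_CE(sat) ≈ 0.2 V, the transistor is in the active region as assumed.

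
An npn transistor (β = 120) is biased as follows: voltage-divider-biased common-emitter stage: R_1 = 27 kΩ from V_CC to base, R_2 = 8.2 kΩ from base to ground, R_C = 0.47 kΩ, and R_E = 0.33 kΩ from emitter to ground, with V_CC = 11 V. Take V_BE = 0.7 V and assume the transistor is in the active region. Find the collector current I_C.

I_C ≈ 4.8 mA

Thevenize the base divider: V_Th = V_CC·R_2/(R_1+R_2) = 11×8.2/35.2 = 2.56 V, R_Th = R_1‖R_2 = 6.29 kΩ.
Base-emitter loop: V_Th = I_B·R_Th + V_BE + (β+1)I_B·R_E, so I_B = (2.56 − 0.7) / (6.29 + 121×0.33) = 0.0403 mA.
I_C = β·I_B = 120×0.0403 = 4.84 mA, and I_E = (β+1)I_B = 4.88 mA.
V_CE = V_CC − I_C·R_C − I_E·R_E = 11 − 4.84×0.47 − 4.88×0.33 = 7.12 V.
V_CE = 7.12 V > 0.2 V confirms active-region operation.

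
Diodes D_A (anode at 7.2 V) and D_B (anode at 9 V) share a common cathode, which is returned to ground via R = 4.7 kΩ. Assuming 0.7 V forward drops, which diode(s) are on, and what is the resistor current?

Only D_B conducts; I_R ≈ 1.8 mA

Assume both conduct. Then node N would need to be at both 7.2−0.7 = 6.5 V and 9−0.7 = 8.3 V, which is impossible.
Assume only D_B conducts: V_N = 9 − 0.7 = 8.3 V, so I_R = 8.3/4.7 = 1.77 mA.
Check D_A: its anode-to-cathode voltage is 7.2 − 8.3 = -1.1 V < 0.7 V, so it is off. The assumption is consistent.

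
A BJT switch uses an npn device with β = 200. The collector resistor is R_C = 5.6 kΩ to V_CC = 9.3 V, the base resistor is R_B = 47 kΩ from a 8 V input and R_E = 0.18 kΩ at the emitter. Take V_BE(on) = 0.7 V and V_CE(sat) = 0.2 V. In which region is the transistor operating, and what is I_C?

saturation; I_C ≈ 1.6 mA

Assume active: I_B = (8 − 0.7)/(47 + 201×0.18) = 0.0878 mA, I_C = β·I_B = 17.6 mA.
Then V_CE = 9.3 − 17.6×5.6 − 17.6×0.18 = -92.2 V < 0.2 V — the active assumption fails.
Re-solve with V_CE = 0.2 V. KCL at the emitter: V_E/R_E = (V_BB−0.7−V_E)/R_B + (V_CC−0.2−V_E)/R_C, giving V_E = 0.309 V.
I_C = (V_CC − 0.2 − V_E)/R_C = (9.1 − 0.309)/5.6 = 1.57 mA.
Check: I_B = (7.3 − 0.309)/47 = 0.149 mA, and β·I_B = 29.7 mA > I_C, confirming saturation.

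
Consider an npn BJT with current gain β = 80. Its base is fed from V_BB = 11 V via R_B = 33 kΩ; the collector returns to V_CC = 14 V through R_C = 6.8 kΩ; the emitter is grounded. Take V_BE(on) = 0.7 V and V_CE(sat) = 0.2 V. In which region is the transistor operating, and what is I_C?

Assume active: I_B = (11 − 0.7)/33 = 0.312 mA, giving I_C = β·I_B = 25 mA.
But then V_CE = 14 − 25×6.8 = -156 V < V_CE(sat) = 0.2 V — impossible in the active region.
So the transistor is saturated. With V_CE = 0.2 V, I_C = (V_CC − 0.2)/R_C = 13.8/6.8 = 2.03 mA.
Check: β·I_B = 25 mA > I_C = 2.03 mA, confirming saturation.

saturation; I_C ≈ 2 mA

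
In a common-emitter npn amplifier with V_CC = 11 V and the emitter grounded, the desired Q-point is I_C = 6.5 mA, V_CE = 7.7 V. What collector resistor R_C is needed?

R_C ≈ 0.51 kΩ

Collector loop: V_CC = I_C·R_C + V_CE.
R_C = (V_CC − V_CE)/I_C = (11 − 7.7)/6.5 = 0.508 kΩ.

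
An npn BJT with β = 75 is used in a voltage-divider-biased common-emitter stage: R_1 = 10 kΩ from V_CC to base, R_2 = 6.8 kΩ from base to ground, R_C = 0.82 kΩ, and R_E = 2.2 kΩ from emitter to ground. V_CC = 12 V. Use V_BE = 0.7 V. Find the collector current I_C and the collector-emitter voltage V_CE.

Thevenize the base divider: V_Th = V_CC·R_2/(R_1+R_2) = 12×6.8/16.8 = 4.86 V, R_Th = R_1‖R_2 = 4.05 kΩ.
Base-emitter loop: V_Th = I_B·R_Th + V_BE + (β+1)I_B·R_E, so I_B = (4.86 − 0.7) / (4.05 + 76×2.2) = 0.0243 mA.
I_C = β·I_B = 75×0.0243 = 1.82 mA, and I_E = (β+1)I_B = 1.84 mA.
V_CE = V_CC − I_C·R_C − I_E·R_E = 12 − 1.82×0.82 − 1.84×2.2 = 6.45 V.
V_CE = 6.45 V > 0.2 V confirms active-region operation.

I_C ≈ 1.8 mA, V_CE ≈ 6.4 V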